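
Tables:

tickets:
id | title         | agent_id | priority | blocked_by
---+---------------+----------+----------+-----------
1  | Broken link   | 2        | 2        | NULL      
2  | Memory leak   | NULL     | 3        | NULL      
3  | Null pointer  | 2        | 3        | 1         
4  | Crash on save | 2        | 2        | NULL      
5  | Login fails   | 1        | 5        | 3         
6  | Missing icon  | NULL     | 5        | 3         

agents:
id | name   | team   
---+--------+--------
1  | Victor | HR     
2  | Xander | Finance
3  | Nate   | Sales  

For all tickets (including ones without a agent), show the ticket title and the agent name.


LEFT JOIN keeps every row from tickets (the left table); where agent_id has no match in agents, the agent columns become NULL. Walk through each ticket:
  - ticket 1 (Broken link): agent_id=2 -> matches Xander
  - ticket 2 (Memory leak): agent_id=NULL, no match -> kept with NULL
  - ticket 3 (Null pointer): agent_id=2 -> matches Xander
  - ticket 4 (Crash on save): agent_id=2 -> matches Xander
  - ticket 5 (Login fails): agent_id=1 -> matches Victor
  - ticket 6 (Missing icon): agent_id=NULL, no match -> kept with NULL
All 6 rows appear; 2 have NULL agent.

SQL:
SELECT a.title, b.name AS agent
FROM tickets a
LEFT JOIN agents b ON a.agent_id = b.id

Result:
title         | agent 
--------------+-------
Broken link   | Xander
Memory leak   | NULL  
Null pointer  | Xander
Crash on save | Xander
Login fails   | Victor
Missing icon  | NULL  


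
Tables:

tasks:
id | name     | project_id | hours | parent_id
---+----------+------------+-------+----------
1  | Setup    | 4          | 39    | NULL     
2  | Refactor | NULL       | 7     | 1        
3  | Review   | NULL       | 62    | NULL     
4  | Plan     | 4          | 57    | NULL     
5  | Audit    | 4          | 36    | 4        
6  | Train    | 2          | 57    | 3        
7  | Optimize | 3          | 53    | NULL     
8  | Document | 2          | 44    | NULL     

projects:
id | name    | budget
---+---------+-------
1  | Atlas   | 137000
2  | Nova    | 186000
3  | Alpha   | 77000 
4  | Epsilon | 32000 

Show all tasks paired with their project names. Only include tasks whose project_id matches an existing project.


INNER JOIN keeps only tasks rows whose project_id matches an id in projects. Walk through each task:
  - task 1 (Setup): project_id=4 -> matches Epsilon
  - task 2 (Refactor): project_id=NULL, no match -> dropped
  - task 3 (Review): project_id=NULL, no match -> dropped
  - task 4 (Plan): project_id=4 -> matches Epsilon
  - task 5 (Audit): project_id=4 -> matches Epsilon
  - task 6 (Train): project_id=2 -> matches Nova
  - task 7 (Optimize): project_id=3 -> matches Alpha
  - task 8 (Document): project_id=2 -> matches Nova
So 2 of 8 rows are dropped.

SQL:
SELECT a.name, b.name AS project
FROM tasks a
INNER JOIN projects b ON a.project_id = b.id

Result:
name     | project
---------+--------
Setup    | Epsilon
Plan     | Epsilon
Audit    | Epsilon
Train    | Nova   
Optimize | Alpha  
Document | Nova   


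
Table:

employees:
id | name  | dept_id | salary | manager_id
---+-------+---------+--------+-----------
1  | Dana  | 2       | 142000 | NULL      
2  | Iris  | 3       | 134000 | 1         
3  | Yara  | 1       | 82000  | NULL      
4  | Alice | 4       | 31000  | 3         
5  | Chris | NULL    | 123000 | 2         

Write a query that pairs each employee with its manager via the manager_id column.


This is a self-join: employees is joined to a second copy of itself, matching each row's manager_id to another row's id. Use LEFT JOIN so rows with manager_id=NULL are kept.
  - employee 1 (Dana): manager_id=NULL -> NULL
  - employee 2 (Iris): manager_id=1 -> Dana
  - employee 3 (Yara): manager_id=NULL -> NULL
  - employee 4 (Alice): manager_id=3 -> Yara
  - employee 5 (Chris): manager_id=2 -> Iris

SQL:
SELECT a.name AS item, b.name AS manager
FROM employees a
LEFT JOIN employees b ON a.manager_id = b.id

Result:
item  | manager
------+--------
Dana  | NULL   
Iris  | Dana   
Yara  | NULL   
Alice | Yara   
Chris | Iris   


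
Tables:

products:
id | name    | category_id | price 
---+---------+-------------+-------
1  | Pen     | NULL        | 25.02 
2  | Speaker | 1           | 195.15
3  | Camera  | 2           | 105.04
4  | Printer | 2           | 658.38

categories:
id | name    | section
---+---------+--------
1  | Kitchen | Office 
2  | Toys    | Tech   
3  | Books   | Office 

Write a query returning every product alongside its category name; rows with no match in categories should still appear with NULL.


LEFT JOIN keeps every row from products (the left table); where category_id has no match in categories, the category columns become NULL. Walk through each product:
  - product 1 (Pen): category_id=NULL, no match -> kept with NULL
  - product 2 (Speaker): category_id=1 -> matches Kitchen
  - product 3 (Camera): category_id=2 -> matches Toys
  - product 4 (Printer): category_id=2 -> matches Toys
All 4 rows appear; 1 has NULL category.

SQL:
SELECT a.name, b.name AS category
FROM products a
LEFT JOIN categories b ON a.category_id = b.id

Result:
name    | category
--------+---------
Pen     | NULL    
Speaker | Kitchen 
Camera  | Toys    
Printer | Toys    


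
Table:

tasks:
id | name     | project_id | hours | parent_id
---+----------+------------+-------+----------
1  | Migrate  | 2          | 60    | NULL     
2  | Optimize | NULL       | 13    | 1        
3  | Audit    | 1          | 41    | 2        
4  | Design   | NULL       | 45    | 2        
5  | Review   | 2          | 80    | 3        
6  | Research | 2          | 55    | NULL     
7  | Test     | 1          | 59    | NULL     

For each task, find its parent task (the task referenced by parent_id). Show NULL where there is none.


This is a self-join: tasks is joined to a second copy of itself, matching each row's parent_id to another row's id. Use LEFT JOIN so rows with parent_id=NULL are kept.
  - task 1 (Migrate): parent_id=NULL -> NULL
  - task 2 (Optimize): parent_id=1 -> Migrate
  - task 3 (Audit): parent_id=2 -> Optimize
  - task 4 (Design): parent_id=2 -> Optimize
  - task 5 (Review): parent_id=3 -> Audit
  - task 6 (Research): parent_id=NULL -> NULL
  - task 7 (Test): parent_id=NULL -> NULL

SQL:
SELECT a.name AS item, b.name AS parent
FROM tasks a
LEFT JOIN tasks b ON a.parent_id = b.id

Result:
item     | parent  
---------+---------
Migrate  | NULL    
Optimize | Migrate 
Audit    | Optimize
Design   | Optimize
Review   | Audit   
Research | NULL    
Test     | NULL    


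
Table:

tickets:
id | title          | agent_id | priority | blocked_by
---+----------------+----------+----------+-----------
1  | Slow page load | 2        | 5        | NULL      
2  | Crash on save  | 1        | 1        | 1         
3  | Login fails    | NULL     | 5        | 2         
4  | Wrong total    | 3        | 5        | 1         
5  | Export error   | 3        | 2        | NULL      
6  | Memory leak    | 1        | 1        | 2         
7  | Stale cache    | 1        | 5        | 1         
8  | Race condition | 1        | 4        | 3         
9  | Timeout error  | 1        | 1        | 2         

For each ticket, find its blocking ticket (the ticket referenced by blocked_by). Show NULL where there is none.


This is a self-join: tickets is joined to a second copy of itself, matching each row's blocked_by to another row's id. Use LEFT JOIN so rows with blocked_by=NULL are kept.
  - ticket 1 (Slow page load): blocked_by=NULL -> NULL
  - ticket 2 (Crash on save): blocked_by=1 -> Slow page load
  - ticket 3 (Login fails): blocked_by=2 -> Crash on save
  - ticket 4 (Wrong total): blocked_by=1 -> Slow page load
  - ticket 5 (Export error): blocked_by=NULL -> NULL
  - ticket 6 (Memory leak): blocked_by=2 -> Crash on save
  - ticket 7 (Stale cache): blocked_by=1 -> Slow page load
  - ticket 8 (Race condition): blocked_by=3 -> Login fails
  - ticket 9 (Timeout error): blocked_by=2 -> Crash on save

SQL:
SELECT a.title AS item, b.title AS blocked_by
FROM tickets a
LEFT JOIN tickets b ON a.blocked_by = b.id

Result:
item           | blocked_by    
---------------+---------------
Slow page load | NULL          
Crash on save  | Slow page load
Login fails    | Crash on save 
Wrong total    | Slow page load
Export error   | NULL          
Memory leak    | Crash on save 
Stale cache    | Slow page load
Race condition | Login fails   
Timeout error  | Crash on save 


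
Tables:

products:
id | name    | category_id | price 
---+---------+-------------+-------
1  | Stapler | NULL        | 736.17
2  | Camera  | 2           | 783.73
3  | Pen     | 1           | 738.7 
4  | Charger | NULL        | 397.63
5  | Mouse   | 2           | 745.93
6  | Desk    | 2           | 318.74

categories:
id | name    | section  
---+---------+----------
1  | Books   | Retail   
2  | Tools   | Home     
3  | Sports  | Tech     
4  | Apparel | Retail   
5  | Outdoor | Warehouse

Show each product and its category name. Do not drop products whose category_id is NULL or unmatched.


LEFT JOIN keeps every row from products (the left table); where category_id has no match in categories, the category columns become NULL. Walk through each product:
  - product 1 (Stapler): category_id=NULL, no match -> kept with NULL
  - product 2 (Camera): category_id=2 -> matches Tools
  - product 3 (Pen): category_id=1 -> matches Books
  - product 4 (Charger): category_id=NULL, no match -> kept with NULL
  - product 5 (Mouse): category_id=2 -> matches Tools
  - product 6 (Desk): category_id=2 -> matches Tools
All 6 rows appear; 2 have NULL category.

SQL:
SELECT a.name, b.name AS category
FROM products a
LEFT JOIN categories b ON a.category_id = b.id

Result:
name    | category
--------+---------
Stapler | NULL    
Camera  | Tools   
Pen     | Books   
Charger | NULL    
Mouse   | Tools   
Desk    | Tools   


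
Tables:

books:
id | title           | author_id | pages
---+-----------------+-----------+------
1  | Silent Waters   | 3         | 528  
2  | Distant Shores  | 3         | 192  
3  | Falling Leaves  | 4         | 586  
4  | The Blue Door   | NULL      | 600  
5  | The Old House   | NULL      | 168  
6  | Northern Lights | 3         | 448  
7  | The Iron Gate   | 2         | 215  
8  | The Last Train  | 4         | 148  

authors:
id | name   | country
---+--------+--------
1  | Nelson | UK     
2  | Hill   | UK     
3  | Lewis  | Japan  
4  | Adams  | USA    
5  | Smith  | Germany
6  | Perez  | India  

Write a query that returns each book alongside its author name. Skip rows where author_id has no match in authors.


INNER JOIN keeps only books rows whose author_id matches an id in authors. Walk through each book:
  - book 1 (Silent Waters): author_id=3 -> matches Lewis
  - book 2 (Distant Shores): author_id=3 -> matches Lewis
  - book 3 (Falling Leaves): author_id=4 -> matches Adams
  - book 4 (The Blue Door): author_id=NULL, no match -> dropped
  - book 5 (The Old House): author_id=NULL, no match -> dropped
  - book 6 (Northern Lights): author_id=3 -> matches Lewis
  - book 7 (The Iron Gate): author_id=2 -> matches Hill
  - book 8 (The Last Train): author_id=4 -> matches Adams
So 2 of 8 rows are dropped.

SQL:
SELECT a.title, b.name AS author
FROM books a
INNER JOIN authors b ON a.author_id = b.id

Result:
title           | author
----------------+-------
Silent Waters   | Lewis 
Distant Shores  | Lewis 
Falling Leaves  | Adams 
Northern Lights | Lewis 
The Iron Gate   | Hill  
The Last Train  | Adams 


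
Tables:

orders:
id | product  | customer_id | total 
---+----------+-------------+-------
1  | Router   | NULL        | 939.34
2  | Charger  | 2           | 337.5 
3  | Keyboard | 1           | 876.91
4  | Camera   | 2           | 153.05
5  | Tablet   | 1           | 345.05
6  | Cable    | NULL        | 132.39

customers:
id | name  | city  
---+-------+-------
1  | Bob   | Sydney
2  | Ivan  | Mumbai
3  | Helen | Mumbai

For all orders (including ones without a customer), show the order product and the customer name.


LEFT JOIN keeps every row from orders (the left table); where customer_id has no match in customers, the customer columns become NULL. Walk through each order:
  - order 1 (Router): customer_id=NULL, no match -> kept with NULL
  - order 2 (Charger): customer_id=2 -> matches Ivan
  - order 3 (Keyboard): customer_id=1 -> matches Bob
  - order 4 (Camera): customer_id=2 -> matches Ivan
  - order 5 (Tablet): customer_id=1 -> matches Bob
  - order 6 (Cable): customer_id=NULL, no match -> kept with NULL
All 6 rows appear; 2 have NULL customer.

SQL:
SELECT a.product, b.name AS customer
FROM orders a
LEFT JOIN customers b ON a.customer_id = b.id

Result:
product  | customer
---------+---------
Router   | NULL    
Charger  | Ivan    
Keyboard | Bob     
Camera   | Ivan    
Tablet   | Bob     
Cable    | NULL    


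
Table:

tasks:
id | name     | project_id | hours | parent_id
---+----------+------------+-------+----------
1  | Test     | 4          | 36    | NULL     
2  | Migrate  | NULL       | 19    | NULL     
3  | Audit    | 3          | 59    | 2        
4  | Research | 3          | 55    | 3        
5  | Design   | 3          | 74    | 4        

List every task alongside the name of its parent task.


This is a self-join: tasks is joined to a second copy of itself, matching each row's parent_id to another row's id. Use LEFT JOIN so rows with parent_id=NULL are kept.
  - task 1 (Test): parent_id=NULL -> NULL
  - task 2 (Migrate): parent_id=NULL -> NULL
  - task 3 (Audit): parent_id=2 -> Migrate
  - task 4 (Research): parent_id=3 -> Audit
  - task 5 (Design): parent_id=4 -> Research

SQL:
SELECT a.name AS item, b.name AS parent
FROM tasks a
LEFT JOIN tasks b ON a.parent_id = b.id

Result:
item     | parent  
---------+---------
Test     | NULL    
Migrate  | NULL    
Audit    | Migrate 
Research | Audit   
Design   | Research


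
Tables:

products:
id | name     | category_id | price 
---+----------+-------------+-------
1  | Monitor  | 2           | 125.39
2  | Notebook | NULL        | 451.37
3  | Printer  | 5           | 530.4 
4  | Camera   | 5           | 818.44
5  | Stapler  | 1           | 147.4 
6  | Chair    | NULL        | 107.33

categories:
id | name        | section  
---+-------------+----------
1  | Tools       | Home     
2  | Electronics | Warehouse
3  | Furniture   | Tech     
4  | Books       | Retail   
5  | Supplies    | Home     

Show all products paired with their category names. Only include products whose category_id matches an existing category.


INNER JOIN keeps only products rows whose category_id matches an id in categories. Walk through each product:
  - product 1 (Monitor): category_id=2 -> matches Electronics
  - product 2 (Notebook): category_id=NULL, no match -> dropped
  - product 3 (Printer): category_id=5 -> matches Supplies
  - product 4 (Camera): category_id=5 -> matches Supplies
  - product 5 (Stapler): category_id=1 -> matches Tools
  - product 6 (Chair): category_id=NULL, no match -> dropped
So 2 of 6 rows are dropped.

SQL:
SELECT a.name, b.name AS category
FROM products a
INNER JOIN categories b ON a.category_id = b.id

Result:
name    | category   
--------+------------
Monitor | Electronics
Printer | Supplies   
Camera  | Supplies   
Stapler | Tools      


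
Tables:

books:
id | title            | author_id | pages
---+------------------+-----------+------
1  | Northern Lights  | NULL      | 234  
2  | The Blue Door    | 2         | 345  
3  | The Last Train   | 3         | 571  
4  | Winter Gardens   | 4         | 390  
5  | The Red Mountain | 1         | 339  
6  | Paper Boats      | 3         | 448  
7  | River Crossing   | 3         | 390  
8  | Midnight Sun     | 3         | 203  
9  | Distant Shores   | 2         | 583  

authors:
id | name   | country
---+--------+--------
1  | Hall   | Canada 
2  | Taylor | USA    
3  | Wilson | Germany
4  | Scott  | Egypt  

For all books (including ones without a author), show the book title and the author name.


LEFT JOIN keeps every row from books (the left table); where author_id has no match in authors, the author columns become NULL. Walk through each book:
  - book 1 (Northern Lights): author_id=NULL, no match -> kept with NULL
  - book 2 (The Blue Door): author_id=2 -> matches Taylor
  - book 3 (The Last Train): author_id=3 -> matches Wilson
  - book 4 (Winter Gardens): author_id=4 -> matches Scott
  - book 5 (The Red Mountain): author_id=1 -> matches Hall
  - book 6 (Paper Boats): author_id=3 -> matches Wilson
  - book 7 (River Crossing): author_id=3 -> matches Wilson
  - book 8 (Midnight Sun): author_id=3 -> matches Wilson
  - book 9 (Distant Shores): author_id=2 -> matches Taylor
All 9 rows appear; 1 has NULL author.

SQL:
SELECT a.title, b.name AS author
FROM books a
LEFT JOIN authors b ON a.author_id = b.id

Result:
title            | author
-----------------+-------
Northern Lights  | NULL  
The Blue Door    | Taylor
The Last Train   | Wilson
Winter Gardens   | Scott 
The Red Mountain | Hall  
Paper Boats      | Wilson
River Crossing   | Wilson
Midnight Sun     | Wilson
Distant Shores   | Taylor


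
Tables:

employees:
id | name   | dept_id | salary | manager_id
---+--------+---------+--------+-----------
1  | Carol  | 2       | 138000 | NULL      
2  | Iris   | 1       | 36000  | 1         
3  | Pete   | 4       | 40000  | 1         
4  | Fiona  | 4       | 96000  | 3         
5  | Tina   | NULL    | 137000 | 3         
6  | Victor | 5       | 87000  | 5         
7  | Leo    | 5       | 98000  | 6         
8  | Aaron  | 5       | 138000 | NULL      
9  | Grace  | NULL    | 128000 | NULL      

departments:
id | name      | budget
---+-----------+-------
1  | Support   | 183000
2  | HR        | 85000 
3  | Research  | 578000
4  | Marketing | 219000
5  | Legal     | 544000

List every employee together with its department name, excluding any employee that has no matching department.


INNER JOIN keeps only employees rows whose dept_id matches an id in departments. Walk through each employee:
  - employee 1 (Carol): dept_id=2 -> matches HR
  - employee 2 (Iris): dept_id=1 -> matches Support
  - employee 3 (Pete): dept_id=4 -> matches Marketing
  - employee 4 (Fiona): dept_id=4 -> matches Marketing
  - employee 5 (Tina): dept_id=NULL, no match -> dropped
  - employee 6 (Victor): dept_id=5 -> matches Legal
  - employee 7 (Leo): dept_id=5 -> matches Legal
  - employee 8 (Aaron): dept_id=5 -> matches Legal
  - employee 9 (Grace): dept_id=NULL, no match -> dropped
So 2 of 9 rows are dropped.

SQL:
SELECT a.name, b.name AS department
FROM employees a
INNER JOIN departments b ON a.dept_id = b.id

Result:
name   | department
-------+-----------
Carol  | HR        
Iris   | Support   
Pete   | Marketing 
Fiona  | Marketing 
Victor | Legal     
Leo    | Legal     
Aaron  | Legal     


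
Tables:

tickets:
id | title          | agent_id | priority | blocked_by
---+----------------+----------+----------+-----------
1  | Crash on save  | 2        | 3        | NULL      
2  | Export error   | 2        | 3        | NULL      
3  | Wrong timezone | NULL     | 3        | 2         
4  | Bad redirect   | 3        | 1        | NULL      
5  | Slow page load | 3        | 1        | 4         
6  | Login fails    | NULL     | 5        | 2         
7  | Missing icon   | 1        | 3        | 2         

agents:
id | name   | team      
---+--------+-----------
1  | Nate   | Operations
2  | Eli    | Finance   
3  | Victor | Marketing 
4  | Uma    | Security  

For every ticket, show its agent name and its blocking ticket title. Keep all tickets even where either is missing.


Two LEFT JOINs from the same base table tickets: one to agents via agent_id, one to tickets itself via blocked_by. Both are LEFT so every ticket is preserved.
Match against agents:
  - ticket 1 (Crash on save): agent_id=2 -> matches Eli
  - ticket 2 (Export error): agent_id=2 -> matches Eli
  - ticket 3 (Wrong timezone): agent_id=NULL, no match -> kept with NULL
  - ticket 4 (Bad redirect): agent_id=3 -> matches Victor
  - ticket 5 (Slow page load): agent_id=3 -> matches Victor
  - ticket 6 (Login fails): agent_id=NULL, no match -> kept with NULL
  - ticket 7 (Missing icon): agent_id=1 -> matches Nate
Match against tickets (self):
  - ticket 1 (Crash on save): blocked_by=NULL -> NULL
  - ticket 2 (Export error): blocked_by=NULL -> NULL
  - ticket 3 (Wrong timezone): blocked_by=2 -> Export error
  - ticket 4 (Bad redirect): blocked_by=NULL -> NULL
  - ticket 5 (Slow page load): blocked_by=4 -> Bad redirect
  - ticket 6 (Login fails): blocked_by=2 -> Export error
  - ticket 7 (Missing icon): blocked_by=2 -> Export error

SQL:
SELECT a.title, b.name AS agent, c.title AS blocked_by
FROM tickets a
LEFT JOIN agents b ON a.agent_id = b.id
LEFT JOIN tickets c ON a.blocked_by = c.id

Result:
title          | agent  | blocked_by  
---------------+--------+-------------
Crash on save  | Eli    | NULL        
Export error   | Eli    | NULL        
Wrong timezone | NULL   | Export error
Bad redirect   | Victor | NULL        
Slow page load | Victor | Bad redirect
Login fails    | NULL   | Export error
Missing icon   | Nate   | Export error


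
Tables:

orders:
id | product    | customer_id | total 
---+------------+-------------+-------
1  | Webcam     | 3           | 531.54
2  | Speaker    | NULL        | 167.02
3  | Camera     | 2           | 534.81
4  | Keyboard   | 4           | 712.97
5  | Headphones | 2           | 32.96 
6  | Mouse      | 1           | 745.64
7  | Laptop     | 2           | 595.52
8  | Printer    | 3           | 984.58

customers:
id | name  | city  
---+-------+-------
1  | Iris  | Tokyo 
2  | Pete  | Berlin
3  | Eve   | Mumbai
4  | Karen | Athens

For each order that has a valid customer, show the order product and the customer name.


INNER JOIN keeps only orders rows whose customer_id matches an id in customers. Walk through each order:
  - order 1 (Webcam): customer_id=3 -> matches Eve
  - order 2 (Speaker): customer_id=NULL, no match -> dropped
  - order 3 (Camera): customer_id=2 -> matches Pete
  - order 4 (Keyboard): customer_id=4 -> matches Karen
  - order 5 (Headphones): customer_id=2 -> matches Pete
  - order 6 (Mouse): customer_id=1 -> matches Iris
  - order 7 (Laptop): customer_id=2 -> matches Pete
  - order 8 (Printer): customer_id=3 -> matches Eve
So 1 of 8 rows is dropped.

SQL:
SELECT a.product, b.name AS customer
FROM orders a
INNER JOIN customers b ON a.customer_id = b.id

Result:
product    | customer
-----------+---------
Webcam     | Eve     
Camera     | Pete    
Keyboard   | Karen   
Headphones | Pete    
Mouse      | Iris    
Laptop     | Pete    
Printer    | Eve     


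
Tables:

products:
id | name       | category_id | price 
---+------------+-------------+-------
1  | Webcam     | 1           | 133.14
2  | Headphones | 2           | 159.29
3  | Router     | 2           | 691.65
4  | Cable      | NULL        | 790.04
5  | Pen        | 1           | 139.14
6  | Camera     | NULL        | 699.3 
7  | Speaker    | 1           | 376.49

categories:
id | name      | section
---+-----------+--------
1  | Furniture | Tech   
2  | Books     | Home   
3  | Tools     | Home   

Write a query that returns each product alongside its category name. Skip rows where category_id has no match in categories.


INNER JOIN keeps only products rows whose category_id matches an id in categories. Walk through each product:
  - product 1 (Webcam): category_id=1 -> matches Furniture
  - product 2 (Headphones): category_id=2 -> matches Books
  - product 3 (Router): category_id=2 -> matches Books
  - product 4 (Cable): category_id=NULL, no match -> dropped
  - product 5 (Pen): category_id=1 -> matches Furniture
  - product 6 (Camera): category_id=NULL, no match -> dropped
  - product 7 (Speaker): category_id=1 -> matches Furniture
So 2 of 7 rows are dropped.

SQL:
SELECT a.name, b.name AS category
FROM products a
INNER JOIN categories b ON a.category_id = b.id

Result:
name       | category 
-----------+----------
Webcam     | Furniture
Headphones | Books    
Router     | Books    
Pen        | Furniture
Speaker    | Furniture


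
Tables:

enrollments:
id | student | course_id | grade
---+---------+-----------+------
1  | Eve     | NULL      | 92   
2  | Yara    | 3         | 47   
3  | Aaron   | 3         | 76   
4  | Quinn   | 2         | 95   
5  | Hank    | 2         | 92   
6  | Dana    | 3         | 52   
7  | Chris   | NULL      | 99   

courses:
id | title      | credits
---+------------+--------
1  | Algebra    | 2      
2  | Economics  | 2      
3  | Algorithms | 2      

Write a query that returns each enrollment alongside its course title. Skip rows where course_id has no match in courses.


INNER JOIN keeps only enrollments rows whose course_id matches an id in courses. Walk through each enrollment:
  - enrollment 1 (Eve): course_id=NULL, no match -> dropped
  - enrollment 2 (Yara): course_id=3 -> matches Algorithms
  - enrollment 3 (Aaron): course_id=3 -> matches Algorithms
  - enrollment 4 (Quinn): course_id=2 -> matches Economics
  - enrollment 5 (Hank): course_id=2 -> matches Economics
  - enrollment 6 (Dana): course_id=3 -> matches Algorithms
  - enrollment 7 (Chris): course_id=NULL, no match -> dropped
So 2 of 7 rows are dropped.

SQL:
SELECT a.student, b.title AS course
FROM enrollments a
INNER JOIN courses b ON a.course_id = b.id

Result:
student | course    
--------+-----------
Yara    | Algorithms
Aaron   | Algorithms
Quinn   | Economics 
Hank    | Economics 
Dana    | Algorithms


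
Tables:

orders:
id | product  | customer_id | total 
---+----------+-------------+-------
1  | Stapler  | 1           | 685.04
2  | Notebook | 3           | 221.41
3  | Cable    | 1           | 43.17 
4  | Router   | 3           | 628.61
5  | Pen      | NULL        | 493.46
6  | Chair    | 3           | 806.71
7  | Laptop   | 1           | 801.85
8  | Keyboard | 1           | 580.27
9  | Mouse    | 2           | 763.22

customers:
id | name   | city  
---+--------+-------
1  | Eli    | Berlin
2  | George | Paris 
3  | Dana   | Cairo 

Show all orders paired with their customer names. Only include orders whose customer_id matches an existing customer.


INNER JOIN keeps only orders rows whose customer_id matches an id in customers. Walk through each order:
  - order 1 (Stapler): customer_id=1 -> matches Eli
  - order 2 (Notebook): customer_id=3 -> matches Dana
  - order 3 (Cable): customer_id=1 -> matches Eli
  - order 4 (Router): customer_id=3 -> matches Dana
  - order 5 (Pen): customer_id=NULL, no match -> dropped
  - order 6 (Chair): customer_id=3 -> matches Dana
  - order 7 (Laptop): customer_id=1 -> matches Eli
  - order 8 (Keyboard): customer_id=1 -> matches Eli
  - order 9 (Mouse): customer_id=2 -> matches George
So 1 of 9 rows is dropped.

SQL:
SELECT a.product, b.name AS customer
FROM orders a
INNER JOIN customers b ON a.customer_id = b.id

Result:
product  | customer
---------+---------
Stapler  | Eli     
Notebook | Dana    
Cable    | Eli     
Router   | Dana    
Chair    | Dana    
Laptop   | Eli     
Keyboard | Eli     
Mouse    | George  


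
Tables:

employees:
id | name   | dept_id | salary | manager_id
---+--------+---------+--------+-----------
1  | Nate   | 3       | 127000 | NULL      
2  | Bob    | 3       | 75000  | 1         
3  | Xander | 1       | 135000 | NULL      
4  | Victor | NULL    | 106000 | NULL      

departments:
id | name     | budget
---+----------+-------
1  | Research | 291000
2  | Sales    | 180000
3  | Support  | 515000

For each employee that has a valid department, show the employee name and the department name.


INNER JOIN keeps only employees rows whose dept_id matches an id in departments. Walk through each employee:
  - employee 1 (Nate): dept_id=3 -> matches Support
  - employee 2 (Bob): dept_id=3 -> matches Support
  - employee 3 (Xander): dept_id=1 -> matches Research
  - employee 4 (Victor): dept_id=NULL, no match -> dropped
So 1 of 4 rows is dropped.

SQL:
SELECT a.name, b.name AS department
FROM employees a
INNER JOIN departments b ON a.dept_id = b.id

Result:
name   | department
-------+-----------
Nate   | Support   
Bob    | Support   
Xander | Research  


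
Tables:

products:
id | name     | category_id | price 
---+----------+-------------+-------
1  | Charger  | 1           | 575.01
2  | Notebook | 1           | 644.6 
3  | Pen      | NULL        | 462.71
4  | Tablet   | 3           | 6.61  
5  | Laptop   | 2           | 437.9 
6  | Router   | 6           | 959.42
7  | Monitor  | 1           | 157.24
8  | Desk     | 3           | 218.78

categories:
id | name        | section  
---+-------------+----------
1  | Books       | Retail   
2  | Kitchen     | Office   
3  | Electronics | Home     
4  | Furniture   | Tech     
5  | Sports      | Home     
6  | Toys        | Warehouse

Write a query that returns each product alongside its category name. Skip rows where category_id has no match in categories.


INNER JOIN keeps only products rows whose category_id matches an id in categories. Walk through each product:
  - product 1 (Charger): category_id=1 -> matches Books
  - product 2 (Notebook): category_id=1 -> matches Books
  - product 3 (Pen): category_id=NULL, no match -> dropped
  - product 4 (Tablet): category_id=3 -> matches Electronics
  - product 5 (Laptop): category_id=2 -> matches Kitchen
  - product 6 (Router): category_id=6 -> matches Toys
  - product 7 (Monitor): category_id=1 -> matches Books
  - product 8 (Desk): category_id=3 -> matches Electronics
So 1 of 8 rows is dropped.

SQL:
SELECT a.name, b.name AS category
FROM products a
INNER JOIN categories b ON a.category_id = b.id

Result:
name     | category   
---------+------------
Charger  | Books      
Notebook | Books      
Tablet   | Electronics
Laptop   | Kitchen    
Router   | Toys       
Monitor  | Books      
Desk     | Electronics


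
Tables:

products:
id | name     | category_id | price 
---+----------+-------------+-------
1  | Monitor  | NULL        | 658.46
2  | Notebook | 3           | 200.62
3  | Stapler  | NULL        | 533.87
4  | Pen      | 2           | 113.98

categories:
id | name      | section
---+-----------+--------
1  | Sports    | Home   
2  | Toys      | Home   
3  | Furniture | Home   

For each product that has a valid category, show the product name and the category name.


INNER JOIN keeps only products rows whose category_id matches an id in categories. Walk through each product:
  - product 1 (Monitor): category_id=NULL, no match -> dropped
  - product 2 (Notebook): category_id=3 -> matches Furniture
  - product 3 (Stapler): category_id=NULL, no match -> dropped
  - product 4 (Pen): category_id=2 -> matches Toys
So 2 of 4 rows are dropped.

SQL:
SELECT a.name, b.name AS category
FROM products a
INNER JOIN categories b ON a.category_id = b.id

Result:
name     | category 
---------+----------
Notebook | Furniture
Pen      | Toys     


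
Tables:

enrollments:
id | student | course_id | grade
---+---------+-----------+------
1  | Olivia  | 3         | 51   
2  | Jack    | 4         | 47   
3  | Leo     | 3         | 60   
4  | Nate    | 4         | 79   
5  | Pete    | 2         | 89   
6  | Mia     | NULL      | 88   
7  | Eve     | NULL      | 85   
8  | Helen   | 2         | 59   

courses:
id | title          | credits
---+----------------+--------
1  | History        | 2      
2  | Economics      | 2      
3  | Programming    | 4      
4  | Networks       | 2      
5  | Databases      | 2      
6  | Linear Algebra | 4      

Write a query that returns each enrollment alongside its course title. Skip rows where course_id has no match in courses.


INNER JOIN keeps only enrollments rows whose course_id matches an id in courses. Walk through each enrollment:
  - enrollment 1 (Olivia): course_id=3 -> matches Programming
  - enrollment 2 (Jack): course_id=4 -> matches Networks
  - enrollment 3 (Leo): course_id=3 -> matches Programming
  - enrollment 4 (Nate): course_id=4 -> matches Networks
  - enrollment 5 (Pete): course_id=2 -> matches Economics
  - enrollment 6 (Mia): course_id=NULL, no match -> dropped
  - enrollment 7 (Eve): course_id=NULL, no match -> dropped
  - enrollment 8 (Helen): course_id=2 -> matches Economics
So 2 of 8 rows are dropped.

SQL:
SELECT a.student, b.title AS course
FROM enrollments a
INNER JOIN courses b ON a.course_id = b.id

Result:
student | course     
--------+------------
Olivia  | Programming
Jack    | Networks   
Leo     | Programming
Nate    | Networks   
Pete    | Economics  
Helen   | Economics  


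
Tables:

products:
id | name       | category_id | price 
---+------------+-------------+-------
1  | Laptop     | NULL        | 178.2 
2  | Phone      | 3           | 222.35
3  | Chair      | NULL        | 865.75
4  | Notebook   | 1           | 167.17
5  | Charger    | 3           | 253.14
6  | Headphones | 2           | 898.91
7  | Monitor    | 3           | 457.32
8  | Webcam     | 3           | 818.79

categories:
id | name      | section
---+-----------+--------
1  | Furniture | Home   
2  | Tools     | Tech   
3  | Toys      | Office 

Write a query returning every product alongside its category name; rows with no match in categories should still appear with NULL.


LEFT JOIN keeps every row from products (the left table); where category_id has no match in categories, the category columns become NULL. Walk through each product:
  - product 1 (Laptop): category_id=NULL, no match -> kept with NULL
  - product 2 (Phone): category_id=3 -> matches Toys
  - product 3 (Chair): category_id=NULL, no match -> kept with NULL
  - product 4 (Notebook): category_id=1 -> matches Furniture
  - product 5 (Charger): category_id=3 -> matches Toys
  - product 6 (Headphones): category_id=2 -> matches Tools
  - product 7 (Monitor): category_id=3 -> matches Toys
  - product 8 (Webcam): category_id=3 -> matches Toys
All 8 rows appear; 2 have NULL category.

SQL:
SELECT a.name, b.name AS category
FROM products a
LEFT JOIN categories b ON a.category_id = b.id

Result:
name       | category 
-----------+----------
Laptop     | NULL     
Phone      | Toys     
Chair      | NULL     
Notebook   | Furniture
Charger    | Toys     
Headphones | Tools    
Monitor    | Toys     
Webcam     | Toys     


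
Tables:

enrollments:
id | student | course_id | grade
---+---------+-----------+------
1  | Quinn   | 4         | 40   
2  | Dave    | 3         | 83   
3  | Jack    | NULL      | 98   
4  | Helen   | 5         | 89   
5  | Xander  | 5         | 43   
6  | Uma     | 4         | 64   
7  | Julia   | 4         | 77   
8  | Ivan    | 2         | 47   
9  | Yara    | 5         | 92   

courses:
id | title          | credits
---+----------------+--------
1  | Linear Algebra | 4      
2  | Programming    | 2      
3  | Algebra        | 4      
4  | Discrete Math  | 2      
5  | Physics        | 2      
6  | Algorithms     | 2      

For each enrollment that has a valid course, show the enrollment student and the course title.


INNER JOIN keeps only enrollments rows whose course_id matches an id in courses. Walk through each enrollment:
  - enrollment 1 (Quinn): course_id=4 -> matches Discrete Math
  - enrollment 2 (Dave): course_id=3 -> matches Algebra
  - enrollment 3 (Jack): course_id=NULL, no match -> dropped
  - enrollment 4 (Helen): course_id=5 -> matches Physics
  - enrollment 5 (Xander): course_id=5 -> matches Physics
  - enrollment 6 (Uma): course_id=4 -> matches Discrete Math
  - enrollment 7 (Julia): course_id=4 -> matches Discrete Math
  - enrollment 8 (Ivan): course_id=2 -> matches Programming
  - enrollment 9 (Yara): course_id=5 -> matches Physics
So 1 of 9 rows is dropped.

SQL:
SELECT a.student, b.title AS course
FROM enrollments a
INNER JOIN courses b ON a.course_id = b.id

Result:
student | course       
--------+--------------
Quinn   | Discrete Math
Dave    | Algebra      
Helen   | Physics      
Xander  | Physics      
Uma     | Discrete Math
Julia   | Discrete Math
Ivan    | Programming  
Yara    | Physics      


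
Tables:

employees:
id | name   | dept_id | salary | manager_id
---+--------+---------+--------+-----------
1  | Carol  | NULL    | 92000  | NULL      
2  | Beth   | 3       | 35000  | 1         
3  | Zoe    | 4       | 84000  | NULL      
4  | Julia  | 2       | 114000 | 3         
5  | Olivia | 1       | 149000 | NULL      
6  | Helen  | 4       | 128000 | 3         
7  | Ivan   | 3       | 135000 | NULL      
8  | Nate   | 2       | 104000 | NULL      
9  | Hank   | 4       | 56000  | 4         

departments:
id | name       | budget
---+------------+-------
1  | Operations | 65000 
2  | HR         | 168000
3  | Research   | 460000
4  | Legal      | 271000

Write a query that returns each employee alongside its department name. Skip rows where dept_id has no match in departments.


INNER JOIN keeps only employees rows whose dept_id matches an id in departments. Walk through each employee:
  - employee 1 (Carol): dept_id=NULL, no match -> dropped
  - employee 2 (Beth): dept_id=3 -> matches Research
  - employee 3 (Zoe): dept_id=4 -> matches Legal
  - employee 4 (Julia): dept_id=2 -> matches HR
  - employee 5 (Olivia): dept_id=1 -> matches Operations
  - employee 6 (Helen): dept_id=4 -> matches Legal
  - employee 7 (Ivan): dept_id=3 -> matches Research
  - employee 8 (Nate): dept_id=2 -> matches HR
  - employee 9 (Hank): dept_id=4 -> matches Legal
So 1 of 9 rows is dropped.

SQL:
SELECT a.name, b.name AS department
FROM employees a
INNER JOIN departments b ON a.dept_id = b.id

Result:
name   | department
-------+-----------
Beth   | Research  
Zoe    | Legal     
Julia  | HR        
Olivia | Operations
Helen  | Legal     
Ivan   | Research  
Nate   | HR        
Hank   | Legal     


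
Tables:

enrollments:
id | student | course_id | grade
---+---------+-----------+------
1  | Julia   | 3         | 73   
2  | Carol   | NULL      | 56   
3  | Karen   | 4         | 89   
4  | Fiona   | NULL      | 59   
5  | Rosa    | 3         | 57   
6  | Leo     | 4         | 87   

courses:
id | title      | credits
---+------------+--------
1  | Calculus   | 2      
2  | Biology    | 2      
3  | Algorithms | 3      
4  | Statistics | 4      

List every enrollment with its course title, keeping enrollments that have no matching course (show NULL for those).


LEFT JOIN keeps every row from enrollments (the left table); where course_id has no match in courses, the course columns become NULL. Walk through each enrollment:
  - enrollment 1 (Julia): course_id=3 -> matches Algorithms
  - enrollment 2 (Carol): course_id=NULL, no match -> kept with NULL
  - enrollment 3 (Karen): course_id=4 -> matches Statistics
  - enrollment 4 (Fiona): course_id=NULL, no match -> kept with NULL
  - enrollment 5 (Rosa): course_id=3 -> matches Algorithms
  - enrollment 6 (Leo): course_id=4 -> matches Statistics
All 6 rows appear; 2 have NULL course.

SQL:
SELECT a.student, b.title AS course
FROM enrollments a
LEFT JOIN courses b ON a.course_id = b.id

Result:
student | course    
--------+-----------
Julia   | Algorithms
Carol   | NULL      
Karen   | Statistics
Fiona   | NULL      
Rosa    | Algorithms
Leo     | Statistics


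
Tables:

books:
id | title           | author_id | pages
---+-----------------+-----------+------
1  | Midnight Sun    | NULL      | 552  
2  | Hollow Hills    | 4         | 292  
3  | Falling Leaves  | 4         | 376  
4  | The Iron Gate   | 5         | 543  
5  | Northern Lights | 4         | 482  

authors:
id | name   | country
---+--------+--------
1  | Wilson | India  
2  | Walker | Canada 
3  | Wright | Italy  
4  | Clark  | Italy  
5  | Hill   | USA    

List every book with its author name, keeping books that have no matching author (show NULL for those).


LEFT JOIN keeps every row from books (the left table); where author_id has no match in authors, the author columns become NULL. Walk through each book:
  - book 1 (Midnight Sun): author_id=NULL, no match -> kept with NULL
  - book 2 (Hollow Hills): author_id=4 -> matches Clark
  - book 3 (Falling Leaves): author_id=4 -> matches Clark
  - book 4 (The Iron Gate): author_id=5 -> matches Hill
  - book 5 (Northern Lights): author_id=4 -> matches Clark
All 5 rows appear; 1 has NULL author.

SQL:
SELECT a.title, b.name AS author
FROM books a
LEFT JOIN authors b ON a.author_id = b.id

Result:
title           | author
----------------+-------
Midnight Sun    | NULL  
Hollow Hills    | Clark 
Falling Leaves  | Clark 
The Iron Gate   | Hill  
Northern Lights | Clark 
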